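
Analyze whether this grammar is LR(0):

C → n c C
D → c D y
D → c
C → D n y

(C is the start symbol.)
A grammar is LR(0) if no state in the canonical LR(0) collection has:
  - both a shift item (dot before a terminal) and a complete item (shift-reduce conflict), or
  - two or more complete items (reduce-reduce conflict; the accept item [C' → C .] counts as a complete item here).

Augment with C' → C and build the canonical LR(0) collection (I0 = CLOSURE({[C' → . C]}), then GOTO on every symbol after a dot until no new states appear). It has 11 states:
  I0: { [C → . D n y], [C → . n c C], [C' → . C], [D → . c D y], [D → . c] }  — shift
  I1: { [C' → C .] }  — accept
  I2: { [C → D . n y] }  — shift
  I3: { [D → . c D y], [D → . c], [D → c . D y], [D → c .] }  — shift, reduce
  I4: { [C → n . c C] }  — shift
  I5: { [C → . D n y], [C → . n c C], [C → n c . C], [D → . c D y], [D → . c] }  — shift
  I6: { [C → n c C .] }  — reduce
  I7: { [D → c D . y] }  — shift
  I8: { [D → c D y .] }  — reduce
  I9: { [C → D n . y] }  — shift
  I10: { [C → D n y .] }  — reduce

Conflict in state I3:
  Shift-reduce conflict between [D → c .] and [D → . c]
So the grammar is NOT LR(0).

Answer: No. Shift-reduce conflict between [D → c .] and [D → . c]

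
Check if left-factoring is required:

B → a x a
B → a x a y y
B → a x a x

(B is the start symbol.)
Left-factoring is needed when two productions for the same non-terminal
share a common prefix on the right-hand side.

Productions for B:
  B → a x a
  B → a x a y y
  B → a x a x

Found common prefix 'a x a' in productions for B

Answer: Yes, B has productions with common prefix 'a x a'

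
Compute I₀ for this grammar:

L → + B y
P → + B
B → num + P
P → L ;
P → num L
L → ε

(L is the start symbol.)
{ [L → . + B y], [L → .], [L' → . L] }

First, augment the grammar with L' → L
I₀ = CLOSURE({ [L' → . L] }):
  [L' → . L] has the dot before L: add [L → . + B y], [L → .]
No further items can be added.

I₀ = { [L → . + B y], [L → .], [L' → . L] }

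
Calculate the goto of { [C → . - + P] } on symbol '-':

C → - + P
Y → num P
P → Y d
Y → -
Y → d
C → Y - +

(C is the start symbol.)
GOTO(I, '-') = CLOSURE({ [A → αX.β] : [A → α.Xβ] ∈ I, X = '-' })

Items with dot before '-', with the dot advanced:
  [C → . - + P] → [C → - . + P]
Closure adds nothing (no advanced item has the dot before a non-terminal).

GOTO = { [C → - . + P] }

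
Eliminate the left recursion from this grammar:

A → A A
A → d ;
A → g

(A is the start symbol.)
A → d ; A'
A → g A'
A' → A A'
A' → ε

A is directly left-recursive. The standard transformation for
  A → A α₁ | ... | A α_m | β₁ | ... | β_n
is
  A  → β₁ A' | ... | β_n A'
  A' → α₁ A' | ... | α_m A' | ε

A → d ; becomes A → d ; A'
A → g becomes A → g A'
A → A A becomes A' → A A'
Add A' → ε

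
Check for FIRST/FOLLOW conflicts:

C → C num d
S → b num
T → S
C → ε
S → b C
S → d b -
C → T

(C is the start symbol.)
Yes. C → C num d with FOLLOW(C) on { 'num' }

A FIRST/FOLLOW conflict occurs when a non-terminal N has a nullable alternative N → β (β ⇒* ε) and another alternative N → α with FIRST(α) ∩ FOLLOW(N) ≠ ∅: on such a lookahead the parser cannot decide between expanding α and letting N vanish via β.

Nullable non-terminals: C.
FIRST sets used below: FIRST(C) = { 'b', 'd', 'num', ε }, FIRST(T) = { 'b', 'd' }

C: nullable alternative(s) C → ε; FOLLOW(C) = { $, 'num' }
  C → C num d: FIRST \ {ε} = { 'b', 'd', 'num' } — overlaps FOLLOW(C) on { 'num' }: CONFLICT
  C → ε: FIRST \ {ε} = { } — this is the only nullable alternative, skip
  C → T: FIRST \ {ε} = { 'b', 'd' } — disjoint from FOLLOW(C)

S, T have no nullable alternative, so no FIRST/FOLLOW check is needed there.

So the grammar has 1 FIRST/FOLLOW conflict (marked CONFLICT above).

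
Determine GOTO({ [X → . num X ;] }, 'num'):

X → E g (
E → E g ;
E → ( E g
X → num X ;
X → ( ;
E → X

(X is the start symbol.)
{ [E → . ( E g], [E → . E g ;], [E → . X], [X → . ( ;], [X → . E g (], [X → . num X ;], [X → num . X ;] }

GOTO(I, 'num') = CLOSURE({ [A → αX.β] : [A → α.Xβ] ∈ I, X = 'num' })

Items with dot before 'num', with the dot advanced:
  [X → . num X ;] → [X → num . X ;]
Closure of the advanced items:
  [X → num . X ;] has the dot before X: add [X → . E g (], [X → . num X ;], [X → . ( ;]
  [X → . E g (] has the dot before E: add [E → . E g ;], [E → . ( E g], [E → . X]

GOTO = { [E → . ( E g], [E → . E g ;], [E → . X], [X → . ( ;], [X → . E g (], [X → . num X ;], [X → num . X ;] }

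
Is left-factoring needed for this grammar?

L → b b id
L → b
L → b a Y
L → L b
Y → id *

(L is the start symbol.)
Left-factoring is needed when two productions for the same non-terminal
share a common prefix on the right-hand side.

Productions for L:
  L → b b id
  L → b
  L → b a Y
  L → L b

Found common prefix 'b' in productions for L

Answer: Yes, L has productions with common prefix 'b'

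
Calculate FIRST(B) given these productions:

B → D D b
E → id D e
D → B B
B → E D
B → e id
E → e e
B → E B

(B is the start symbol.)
FIRST sets of the other non-terminals involved (by the same procedure, iterated to a fixed point):
  FIRST(D) = { 'e', 'id' }
  FIRST(E) = { 'e', 'id' }

From B → D D b:
  - D is a non-terminal: add FIRST(D) \ {ε} = { 'e', 'id' }
    D is not nullable, so stop
From B → E D:
  - E is a non-terminal: add FIRST(E) \ {ε} = { 'e', 'id' }
    E is not nullable, so stop
From B → e id:
  - e is a terminal: add 'e' and stop
From B → E B:
  - E is a non-terminal: add FIRST(E) \ {ε} = { 'e', 'id' }
    E is not nullable, so stop

Collecting: FIRST(B) = { 'e', 'id' }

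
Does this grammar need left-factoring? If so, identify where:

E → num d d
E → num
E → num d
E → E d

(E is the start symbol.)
Yes, E has productions with common prefix 'num'

Left-factoring is needed when two productions for the same non-terminal
share a common prefix on the right-hand side.

Productions for E:
  E → num d d
  E → num
  E → num d
  E → E d

Found common prefix 'num' in productions for E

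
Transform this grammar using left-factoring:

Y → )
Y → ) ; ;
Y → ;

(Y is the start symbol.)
Left-factoring transforms A → αβ₁ | αβ₂ into A → αA' and A' → β₁ | β₂
(α is the longest common prefix among the alternatives). Repeat until
no nonterminal has two alternatives with a common prefix.

Round 1: Y has alternatives sharing prefix ')'. Introduce Y': Y → ) Y'
  Add: Y' → ε
  Add: Y' → ; ;

No remaining common prefixes — done.

Resulting grammar:
Y → ) Y'
Y' → ε
Y' → ; ;
Y → ;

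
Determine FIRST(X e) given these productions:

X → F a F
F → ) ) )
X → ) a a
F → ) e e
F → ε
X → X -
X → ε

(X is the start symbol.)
FIRST sets of the non-terminals involved (from the grammar, by fixed-point iteration):
  FIRST(X) = { ')', '-', 'a', ε }

To compute FIRST(X e), process the symbols left to right:
Symbol X is a non-terminal. Add FIRST(X) \ {ε} = { ')', '-', 'a' }
X is nullable (ε ∈ FIRST(X)), continue to the next symbol.
Symbol e is a terminal. Add 'e' and stop.
FIRST(X e) = { ')', '-', 'a', 'e' }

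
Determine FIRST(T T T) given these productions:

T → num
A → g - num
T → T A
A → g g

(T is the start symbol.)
{ 'num' }

FIRST sets of the non-terminals involved (from the grammar, by fixed-point iteration):
  FIRST(T) = { 'num' }

To compute FIRST(T T T), process the symbols left to right:
Symbol T is a non-terminal. Add FIRST(T) \ {ε} = { 'num' }
T is not nullable (ε ∉ FIRST(T)), so stop here.
FIRST(T T T) = { 'num' }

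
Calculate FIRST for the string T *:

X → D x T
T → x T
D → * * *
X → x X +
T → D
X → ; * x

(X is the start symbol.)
{ '*', 'x' }

FIRST sets of the non-terminals involved (from the grammar, by fixed-point iteration):
  FIRST(T) = { '*', 'x' }

To compute FIRST(T *), process the symbols left to right:
Symbol T is a non-terminal. Add FIRST(T) \ {ε} = { '*', 'x' }
T is not nullable (ε ∉ FIRST(T)), so stop here.
FIRST(T *) = { '*', 'x' }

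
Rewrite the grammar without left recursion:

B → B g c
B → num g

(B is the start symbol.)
B → num g B'
B' → g c B'
B' → ε

B is directly left-recursive. The standard transformation for
  A → A α₁ | ... | A α_m | β₁ | ... | β_n
is
  A  → β₁ A' | ... | β_n A'
  A' → α₁ A' | ... | α_m A' | ε

B → num g becomes B → num g B'
B → B g c becomes B' → g c B'
Add B' → ε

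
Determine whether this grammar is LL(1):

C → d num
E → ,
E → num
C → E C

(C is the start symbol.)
A grammar is LL(1) if for each non-terminal N with multiple productions, the predict sets of those productions are pairwise disjoint, where PREDICT(N → α) = (FIRST(α) \ {ε}) ∪ (FOLLOW(N) if α ⇒* ε).

Relevant sets:
  FIRST(E) = { ',', 'num' }

For C:
  PREDICT(C → d num) = { 'd' }
  PREDICT(C → E C) = { ',', 'num' }
For E:
  PREDICT(E → ',') = { ',' }
  PREDICT(E → num) = { 'num' }

All predict sets are disjoint. The grammar IS LL(1).

Answer: Yes, the grammar is LL(1).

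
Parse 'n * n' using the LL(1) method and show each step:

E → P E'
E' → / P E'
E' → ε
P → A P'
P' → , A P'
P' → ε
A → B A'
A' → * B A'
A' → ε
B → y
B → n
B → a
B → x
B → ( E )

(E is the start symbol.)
Stack is shown with the top on the left.

Stack           Input    Action
-------------------------------
E $             n * n $  output E → P E'
P E' $          n * n $  output P → A P'
A P' E' $       n * n $  output A → B A'
B A' P' E' $    n * n $  output B → n
n A' P' E' $    n * n $  match 'n'
A' P' E' $      * n $    output A' → * B A'
* B A' P' E' $  * n $    match '*'
B A' P' E' $    n $      output B → n
n A' P' E' $    n $      match 'n'
A' P' E' $      $        output A' → ε
P' E' $         $        output P' → ε
E' $            $        output E' → ε
$               $        accept

The string is accepted.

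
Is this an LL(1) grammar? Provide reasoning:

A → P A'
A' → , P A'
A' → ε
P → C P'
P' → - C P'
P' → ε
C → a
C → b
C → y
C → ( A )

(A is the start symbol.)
Yes, the grammar is LL(1).

A grammar is LL(1) if for each non-terminal N with multiple productions, the predict sets of those productions are pairwise disjoint, where PREDICT(N → α) = (FIRST(α) \ {ε}) ∪ (FOLLOW(N) if α ⇒* ε).

Relevant sets:
  FOLLOW(A') = { $, ')' }
  FOLLOW(P') = { $, ')', ',' }

For A':
  PREDICT(A' → ',' P A') = { ',' }
  PREDICT(A' → ε) = { $, ')' }
For P':
  PREDICT(P' → '-' C P') = { '-' }
  PREDICT(P' → ε) = { $, ')', ',' }
For C:
  PREDICT(C → a) = { 'a' }
  PREDICT(C → b) = { 'b' }
  PREDICT(C → y) = { 'y' }
  PREDICT(C → '(' A ')') = { '(' }
A, P have a single production, so nothing to check there.

All predict sets are disjoint. The grammar IS LL(1).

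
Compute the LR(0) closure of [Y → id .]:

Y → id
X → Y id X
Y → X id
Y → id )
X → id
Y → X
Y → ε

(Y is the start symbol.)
{ [Y → id .] }

Start with: [Y → id .]
The dot is at the end, so nothing is added.

CLOSURE = { [Y → id .] }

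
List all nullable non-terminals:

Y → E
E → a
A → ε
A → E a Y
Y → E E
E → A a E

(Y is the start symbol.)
{ 'A' }

A non-terminal is nullable if it can derive ε (the empty string): either it has an ε-production, or it has a production whose right-hand side consists entirely of nullable non-terminals.

ε-productions: A → ε
So A is immediately nullable.
No further non-terminal can be added: every production for the remaining non-terminals contains a terminal or a non-nullable non-terminal.
Nullable = { 'A' }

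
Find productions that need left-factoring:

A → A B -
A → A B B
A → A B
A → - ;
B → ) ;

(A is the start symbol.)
Left-factoring is needed when two productions for the same non-terminal
share a common prefix on the right-hand side.

Productions for A:
  A → A B -
  A → A B B
  A → A B
  A → - ;

Found common prefix 'A B' in productions for A

Answer: Yes, A has productions with common prefix 'A B'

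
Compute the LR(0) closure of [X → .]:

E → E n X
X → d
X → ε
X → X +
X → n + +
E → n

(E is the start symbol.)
To compute CLOSURE, for each item [A → α.Bβ] where B is a non-terminal, add [B → .γ] for all productions B → γ; repeat for the newly added items until nothing changes.

Start with: [X → .]
The dot is at the end, so nothing is added.

CLOSURE = { [X → .] }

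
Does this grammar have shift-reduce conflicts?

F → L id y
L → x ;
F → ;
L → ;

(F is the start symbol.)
Augment with F' → F and build the canonical LR(0) collection (I0 = CLOSURE({[F' → . F]}), then GOTO on every symbol after a dot until no new states appear). It has 8 states:
  I0: { [F → . ;], [F → . L id y], [F' → . F], [L → . ;], [L → . x ;] }  — shift
  I1: { [F → ; .], [L → ; .] }  — 2 reduces
  I2: { [F' → F .] }  — accept
  I3: { [F → L . id y] }  — shift
  I4: { [L → x . ;] }  — shift
  I5: { [L → x ; .] }  — reduce
  I6: { [F → L id . y] }  — shift
  I7: { [F → L id y .] }  — reduce

No state contains both a complete item and a shift item.

Answer: No shift-reduce conflicts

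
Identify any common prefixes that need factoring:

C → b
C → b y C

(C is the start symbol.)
Left-factoring is needed when two productions for the same non-terminal
share a common prefix on the right-hand side.

Productions for C:
  C → b
  C → b y C

Found common prefix 'b' in productions for C

Answer: Yes, C has productions with common prefix 'b'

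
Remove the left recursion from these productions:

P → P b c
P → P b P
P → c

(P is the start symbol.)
P is directly left-recursive. The standard transformation for
  A → A α₁ | ... | A α_m | β₁ | ... | β_n
is
  A  → β₁ A' | ... | β_n A'
  A' → α₁ A' | ... | α_m A' | ε

P → c becomes P → c P'
P → P b c becomes P' → b c P'
P → P b P becomes P' → b P P'
Add P' → ε

Resulting grammar:
P → c P'
P' → b c P'
P' → b P P'
P' → ε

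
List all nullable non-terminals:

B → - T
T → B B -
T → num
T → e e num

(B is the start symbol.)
None

There are no ε-productions, so no non-terminal can derive ε.
No non-terminals are nullable.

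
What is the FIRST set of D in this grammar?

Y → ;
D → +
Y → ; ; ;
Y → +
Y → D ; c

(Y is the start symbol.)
From D → +:
  - '+' is a terminal: add '+' and stop

Collecting: FIRST(D) = { '+' }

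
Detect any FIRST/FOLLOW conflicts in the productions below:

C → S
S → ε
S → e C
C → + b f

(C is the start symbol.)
No FIRST/FOLLOW conflicts.

Nullable non-terminals: C, S.
FIRST sets used below: FIRST(S) = { 'e', ε }

C: nullable alternative(s) C → S; FOLLOW(C) = { $ }
  C → S: FIRST \ {ε} = { 'e' } — this is the only nullable alternative, skip
  C → + b f: FIRST \ {ε} = { '+' } — disjoint from FOLLOW(C)

S: nullable alternative(s) S → ε; FOLLOW(S) = { $ }
  S → ε: FIRST \ {ε} = { } — this is the only nullable alternative, skip
  S → e C: FIRST \ {ε} = { 'e' } — disjoint from FOLLOW(S)

No FIRST/FOLLOW conflicts found.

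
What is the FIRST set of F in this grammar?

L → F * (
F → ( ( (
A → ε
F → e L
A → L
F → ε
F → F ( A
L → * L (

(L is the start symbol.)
{ '(', 'e', ε }

From F → ( ( (:
  - '(' is a terminal: add '(' and stop
From F → e L:
  - e is a terminal: add 'e' and stop
From F → ε:
  - ε-production, so ε ∈ FIRST(F)
From F → F ( A:
  - F is the symbol being defined: contributes nothing new
    F is nullable, so continue to the next symbol
  - '(' is a terminal: add '(' and stop

Collecting: FIRST(F) = { '(', 'e', ε }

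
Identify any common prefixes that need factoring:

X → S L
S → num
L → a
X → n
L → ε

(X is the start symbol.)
No, left-factoring is not needed

Left-factoring is needed when two productions for the same non-terminal
share a common prefix on the right-hand side.

Productions for X:
  X → S L
  X → n
Productions for L:
  L → a
  L → ε

No common prefixes found.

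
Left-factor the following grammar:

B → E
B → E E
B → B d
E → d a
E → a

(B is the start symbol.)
B → E B'
B' → ε
B' → E
B → B d
E → d a
E → a

Left-factoring transforms A → αβ₁ | αβ₂ into A → αA' and A' → β₁ | β₂
(α is the longest common prefix among the alternatives). Repeat until
no nonterminal has two alternatives with a common prefix.

Round 1: B has alternatives sharing prefix 'E'. Introduce B': B → E B'
  Add: B' → ε
  Add: B' → E

No remaining common prefixes — done.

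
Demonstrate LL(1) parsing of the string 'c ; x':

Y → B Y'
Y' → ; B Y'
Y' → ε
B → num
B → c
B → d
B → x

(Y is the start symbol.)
LL(1) parsing maintains a stack (initially the start symbol over $) and the input. At each step: if the stack top is a terminal, match it against the current input token; if it is a non-terminal N, replace it with the RHS of M[N, lookahead] (the unique production whose predict set contains the lookahead).

Stack is shown with the top on the left.

Stack     Input    Action
-------------------------
Y $       c ; x $  output Y → B Y'
B Y' $    c ; x $  output B → c
c Y' $    c ; x $  match 'c'
Y' $      ; x $    output Y' → ; B Y'
; B Y' $  ; x $    match ';'
B Y' $    x $      output B → x
x Y' $    x $      match 'x'
Y' $      $        output Y' → ε
$         $        accept

The string is accepted.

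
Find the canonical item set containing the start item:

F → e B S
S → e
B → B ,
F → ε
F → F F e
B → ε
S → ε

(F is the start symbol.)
First, augment the grammar with F' → F
I₀ = CLOSURE({ [F' → . F] }):
  [F' → . F] has the dot before F: add [F → . e B S], [F → .], [F → . F F e]
No further items can be added.

I₀ = { [F → . F F e], [F → . e B S], [F → .], [F' → . F] }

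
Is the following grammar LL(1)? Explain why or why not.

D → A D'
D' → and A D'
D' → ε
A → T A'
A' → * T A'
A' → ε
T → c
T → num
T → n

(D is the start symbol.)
Yes, the grammar is LL(1).

A grammar is LL(1) if for each non-terminal N with multiple productions, the predict sets of those productions are pairwise disjoint, where PREDICT(N → α) = (FIRST(α) \ {ε}) ∪ (FOLLOW(N) if α ⇒* ε).

Relevant sets:
  FOLLOW(D') = { $ }
  FOLLOW(A') = { $, 'and' }

For D':
  PREDICT(D' → and A D') = { 'and' }
  PREDICT(D' → ε) = { $ }
For A':
  PREDICT(A' → '*' T A') = { '*' }
  PREDICT(A' → ε) = { $, 'and' }
For T:
  PREDICT(T → c) = { 'c' }
  PREDICT(T → num) = { 'num' }
  PREDICT(T → n) = { 'n' }
D, A have a single production, so nothing to check there.

All predict sets are disjoint. The grammar IS LL(1).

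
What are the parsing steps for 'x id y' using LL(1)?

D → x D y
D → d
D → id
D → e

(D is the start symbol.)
LL(1) parsing maintains a stack (initially the start symbol over $) and the input. At each step: if the stack top is a terminal, match it against the current input token; if it is a non-terminal N, replace it with the RHS of M[N, lookahead] (the unique production whose predict set contains the lookahead).

Stack is shown with the top on the left.

Stack    Input     Action
-------------------------
D $      x id y $  output D → x D y
x D y $  x id y $  match 'x'
D y $    id y $    output D → id
id y $   id y $    match 'id'
y $      y $       match 'y'
$        $         accept

The string is accepted.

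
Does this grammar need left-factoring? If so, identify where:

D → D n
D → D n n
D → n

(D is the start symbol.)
Yes, D has productions with common prefix 'D n'

Left-factoring is needed when two productions for the same non-terminal
share a common prefix on the right-hand side.

Productions for D:
  D → D n
  D → D n n
  D → n

Found common prefix 'D n' in productions for D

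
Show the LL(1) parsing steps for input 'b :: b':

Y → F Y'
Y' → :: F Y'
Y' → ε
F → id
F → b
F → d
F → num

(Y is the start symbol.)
LL(1) parsing maintains a stack (initially the start symbol over $) and the input. At each step: if the stack top is a terminal, match it against the current input token; if it is a non-terminal N, replace it with the RHS of M[N, lookahead] (the unique production whose predict set contains the lookahead).

Stack is shown with the top on the left.

Stack      Input     Action
---------------------------
Y $        b :: b $  output Y → F Y'
F Y' $     b :: b $  output F → b
b Y' $     b :: b $  match 'b'
Y' $       :: b $    output Y' → :: F Y'
:: F Y' $  :: b $    match '::'
F Y' $     b $       output F → b
b Y' $     b $       match 'b'
Y' $       $         output Y' → ε
$          $         accept

The string is accepted.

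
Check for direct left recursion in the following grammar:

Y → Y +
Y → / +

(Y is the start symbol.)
Y → Y +: LEFT RECURSIVE (starts with Y)
Y → / +: starts with '/'

The grammar has direct left recursion on: Y.

Answer: Yes, Y is left-recursive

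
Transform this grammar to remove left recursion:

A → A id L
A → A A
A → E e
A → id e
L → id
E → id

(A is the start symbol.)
A is directly left-recursive. The standard transformation for
  A → A α₁ | ... | A α_m | β₁ | ... | β_n
is
  A  → β₁ A' | ... | β_n A'
  A' → α₁ A' | ... | α_m A' | ε

A → E e becomes A → E e A'
A → id e becomes A → id e A'
A → A id L becomes A' → id L A'
A → A A becomes A' → A A'
Add A' → ε

Productions for other non-terminals are unchanged:
  L → id
  E → id

Resulting grammar:
A → E e A'
A → id e A'
A' → id L A'
A' → A A'
A' → ε
L → id
E → id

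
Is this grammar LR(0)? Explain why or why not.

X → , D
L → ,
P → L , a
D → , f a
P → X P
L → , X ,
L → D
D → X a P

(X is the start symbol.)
No. Shift-reduce conflict between [L → , .] and [D → . , f a]

A grammar is LR(0) if no state in the canonical LR(0) collection has:
  - both a shift item (dot before a terminal) and a complete item (shift-reduce conflict), or
  - two or more complete items (reduce-reduce conflict; the accept item [X' → X .] counts as a complete item here).

Augment with X' → X and build the canonical LR(0) collection (I0 = CLOSURE({[X' → . X]}), then GOTO on every symbol after a dot until no new states appear). It has 19 states:
  I0: { [X → . , D], [X' → . X] }  — shift
  I1: { [D → . , f a], [D → . X a P], [X → , . D], [X → . , D] }  — shift
  I2: { [X' → X .] }  — accept
  I3: { [D → , . f a], [D → . , f a], [D → . X a P], [X → , . D], [X → . , D] }  — shift
  I4: { [X → , D .] }  — reduce
  I5: { [D → X . a P] }  — shift
  I6: { [D → . , f a], [D → . X a P], [D → X a . P], [L → . , X ,], [L → . ,], [L → . D], [P → . L , a], [P → . X P], [X → . , D] }  — shift
  I7: { [D → , . f a], [D → . , f a], [D → . X a P], [L → , . X ,], [L → , .], [X → , . D], [X → . , D] }  — shift, reduce
  I8: { [L → D .] }  — reduce
  I9: { [P → L . , a] }  — shift
  I10: { [D → X a P .] }  — reduce
  I11: { [D → . , f a], [D → . X a P], [D → X . a P], [L → . , X ,], [L → . ,], [L → . D], [P → . L , a], [P → . X P], [P → X . P], [X → . , D] }  — shift
  I12: { [P → X P .] }  — reduce
  I13: { [P → L , . a] }  — shift
  I14: { [P → L , a .] }  — reduce
  I15: { [D → X . a P], [L → , X . ,] }  — shift
  I16: { [D → , f . a] }  — shift
  I17: { [D → , f a .] }  — reduce
  I18: { [L → , X , .] }  — reduce

Conflict in state I7:
  Shift-reduce conflict between [L → , .] and [D → . , f a]
So the grammar is NOT LR(0).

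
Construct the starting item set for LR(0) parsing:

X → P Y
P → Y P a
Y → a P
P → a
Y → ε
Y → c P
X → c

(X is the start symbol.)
{ [P → . Y P a], [P → . a], [X → . P Y], [X → . c], [X' → . X], [Y → . a P], [Y → . c P], [Y → .] }

First, augment the grammar with X' → X
I₀ = CLOSURE({ [X' → . X] }):
  [X' → . X] has the dot before X: add [X → . P Y], [X → . c]
  [X → . P Y] has the dot before P: add [P → . Y P a], [P → . a]
  [P → . Y P a] has the dot before Y: add [Y → . a P], [Y → .], [Y → . c P]
No further items can be added.

I₀ = { [P → . Y P a], [P → . a], [X → . P Y], [X → . c], [X' → . X], [Y → . a P], [Y → . c P], [Y → .] }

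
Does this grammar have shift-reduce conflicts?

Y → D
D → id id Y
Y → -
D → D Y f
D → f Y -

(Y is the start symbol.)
A shift-reduce conflict occurs when an LR(0) state has both:
  - a complete (reduce) item [A → α .] (dot at the end), and
  - a shift item [B → β . c γ] (dot before a terminal).

Augment with Y' → Y and build the canonical LR(0) collection (I0 = CLOSURE({[Y' → . Y]}), then GOTO on every symbol after a dot until no new states appear). It has 12 states:
  I0: { [D → . D Y f], [D → . f Y -], [D → . id id Y], [Y → . -], [Y → . D], [Y' → . Y] }  — shift
  I1: { [Y → - .] }  — reduce
  I2: { [D → . D Y f], [D → . f Y -], [D → . id id Y], [D → D . Y f], [Y → . -], [Y → . D], [Y → D .] }  — shift, reduce
  I3: { [Y' → Y .] }  — accept
  I4: { [D → . D Y f], [D → . f Y -], [D → . id id Y], [D → f . Y -], [Y → . -], [Y → . D] }  — shift
  I5: { [D → id . id Y] }  — shift
  I6: { [D → . D Y f], [D → . f Y -], [D → . id id Y], [D → id id . Y], [Y → . -], [Y → . D] }  — shift
  I7: { [D → id id Y .] }  — reduce
  I8: { [D → f Y . -] }  — shift
  I9: { [D → f Y - .] }  — reduce
  I10: { [D → D Y . f] }  — shift
  I11: { [D → D Y f .] }  — reduce

I2 contains reduce item [Y → D .] and shift items [D → . f Y -], [D → . id id Y], [Y → . -] — shift-reduce conflict.

Answer: Yes — I2: [Y → D .] vs [D → . f Y -]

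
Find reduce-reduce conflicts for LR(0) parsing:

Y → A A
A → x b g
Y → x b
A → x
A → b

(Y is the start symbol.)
No reduce-reduce conflicts

A reduce-reduce conflict occurs when an LR(0) state has two complete items [A → α .] and [B → β .] — both call for a reduction, and with no lookahead the parser cannot choose between them.

Augment with Y' → Y and build the canonical LR(0) collection (I0 = CLOSURE({[Y' → . Y]}), then GOTO on every symbol after a dot until no new states appear). It has 10 states:
  I0: { [A → . b], [A → . x b g], [A → . x], [Y → . A A], [Y → . x b], [Y' → . Y] }  — shift
  I1: { [A → . b], [A → . x b g], [A → . x], [Y → A . A] }  — shift
  I2: { [Y' → Y .] }  — accept
  I3: { [A → b .] }  — reduce
  I4: { [A → x . b g], [A → x .], [Y → x . b] }  — shift, reduce
  I5: { [A → x b . g], [Y → x b .] }  — shift, reduce
  I6: { [A → x b g .] }  — reduce
  I7: { [Y → A A .] }  — reduce
  I8: { [A → x . b g], [A → x .] }  — shift, reduce
  I9: { [A → x b . g] }  — shift

No state contains more than one complete item.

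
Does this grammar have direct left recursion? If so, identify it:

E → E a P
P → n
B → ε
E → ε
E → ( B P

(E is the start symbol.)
Yes, E is left-recursive

Direct left recursion occurs when N → N α for some non-terminal N (the right-hand side begins with the left-hand side itself).

E → E a P: LEFT RECURSIVE (starts with E)
P → n: starts with n
B → ε: starts with ε
E → ε: starts with ε
E → ( B P: starts with '('

The grammar has direct left recursion on: E.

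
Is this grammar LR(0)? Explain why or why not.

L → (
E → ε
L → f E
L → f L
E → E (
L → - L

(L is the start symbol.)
Augment with L' → L and build the canonical LR(0) collection (I0 = CLOSURE({[L' → . L]}), then GOTO on every symbol after a dot until no new states appear). It has 9 states:
  I0: { [L → . (], [L → . - L], [L → . f E], [L → . f L], [L' → . L] }  — shift
  I1: { [L → ( .] }  — reduce
  I2: { [L → - . L], [L → . (], [L → . - L], [L → . f E], [L → . f L] }  — shift
  I3: { [L' → L .] }  — accept
  I4: { [E → . E (], [E → .], [L → . (], [L → . - L], [L → . f E], [L → . f L], [L → f . E], [L → f . L] }  — shift, reduce
  I5: { [E → E . (], [L → f E .] }  — shift, reduce
  I6: { [L → f L .] }  — reduce
  I7: { [E → E ( .] }  — reduce
  I8: { [L → - L .] }  — reduce

Conflict in state I4:
  Shift-reduce conflict between [E → .] and [L → . (]
So the grammar is NOT LR(0).

Answer: No. Shift-reduce conflict between [E → .] and [L → . (]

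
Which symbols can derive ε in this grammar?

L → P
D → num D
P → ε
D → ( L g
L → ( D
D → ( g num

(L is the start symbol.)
{ 'L', 'P' }

A non-terminal is nullable if it can derive ε (the empty string): either it has an ε-production, or it has a production whose right-hand side consists entirely of nullable non-terminals.

ε-productions: P → ε
So P is immediately nullable.
L → P: every symbol on the right is nullable, so L is nullable too.
No further non-terminal can be added: every production for the remaining non-terminals contains a terminal or a non-nullable non-terminal.
Nullable = { 'L', 'P' }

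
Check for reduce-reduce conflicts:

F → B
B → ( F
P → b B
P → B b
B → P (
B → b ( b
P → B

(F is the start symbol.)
Augment with F' → F and build the canonical LR(0) collection (I0 = CLOSURE({[F' → . F]}), then GOTO on every symbol after a dot until no new states appear). It has 12 states:
  I0: { [B → . ( F], [B → . P (], [B → . b ( b], [F → . B], [F' → . F], [P → . B b], [P → . B], [P → . b B] }  — shift
  I1: { [B → ( . F], [B → . ( F], [B → . P (], [B → . b ( b], [F → . B], [P → . B b], [P → . B], [P → . b B] }  — shift
  I2: { [F → B .], [P → B . b], [P → B .] }  — shift, 2 reduces
  I3: { [F' → F .] }  — accept
  I4: { [B → P . (] }  — shift
  I5: { [B → . ( F], [B → . P (], [B → . b ( b], [B → b . ( b], [P → . B b], [P → . B], [P → . b B], [P → b . B] }  — shift
  I6: { [B → ( . F], [B → . ( F], [B → . P (], [B → . b ( b], [B → b ( . b], [F → . B], [P → . B b], [P → . B], [P → . b B] }  — shift
  I7: { [P → B . b], [P → B .], [P → b B .] }  — shift, 2 reduces
  I8: { [P → B b .] }  — reduce
  I9: { [B → ( F .] }  — reduce
  I10: { [B → . ( F], [B → . P (], [B → . b ( b], [B → b ( b .], [B → b . ( b], [P → . B b], [P → . B], [P → . b B], [P → b . B] }  — shift, reduce
  I11: { [B → P ( .] }  — reduce

I2 contains complete items [F → B .], [P → B .] — reduce-reduce conflict.
I7 contains complete items [P → B .], [P → b B .] — reduce-reduce conflict.

Answer: Yes — I2: [F → B .] vs [P → B .]; I7: [P → B .] vs [P → b B .]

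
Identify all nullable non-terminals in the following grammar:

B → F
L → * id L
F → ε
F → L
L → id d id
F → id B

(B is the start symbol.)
A non-terminal is nullable if it can derive ε (the empty string): either it has an ε-production, or it has a production whose right-hand side consists entirely of nullable non-terminals.

ε-productions: F → ε
So F is immediately nullable.
B → F: every symbol on the right is nullable, so B is nullable too.
No further non-terminal can be added: every production for the remaining non-terminals contains a terminal or a non-nullable non-terminal.
Nullable = { 'B', 'F' }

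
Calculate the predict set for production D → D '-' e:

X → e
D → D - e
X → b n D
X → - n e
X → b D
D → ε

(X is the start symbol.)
{ '-' }

PREDICT(D → D '-' e) = (FIRST(RHS) \ {ε}) ∪ (FOLLOW(D) if ε ∈ FIRST(RHS), i.e. RHS ⇒* ε)
FIRST(D) = { '-', ε }
FIRST(D '-' e) = { '-' }
ε ∉ FIRST(D '-' e), so FOLLOW(D) is not added.
PREDICT(D → D '-' e) = { '-' }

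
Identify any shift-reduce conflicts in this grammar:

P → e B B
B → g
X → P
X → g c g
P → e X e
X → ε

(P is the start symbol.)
Yes — I2: [X → .] vs [B → . g]; I6: [B → g .] vs [X → g . c g]

Augment with P' → P and build the canonical LR(0) collection (I0 = CLOSURE({[P' → . P]}), then GOTO on every symbol after a dot until no new states appear). It has 12 states:
  I0: { [P → . e B B], [P → . e X e], [P' → . P] }  — shift
  I1: { [P' → P .] }  — accept
  I2: { [B → . g], [P → . e B B], [P → . e X e], [P → e . B B], [P → e . X e], [X → . P], [X → . g c g], [X → .] }  — shift, reduce
  I3: { [B → . g], [P → e B . B] }  — shift
  I4: { [X → P .] }  — reduce
  I5: { [P → e X . e] }  — shift
  I6: { [B → g .], [X → g . c g] }  — shift, reduce
  I7: { [X → g c . g] }  — shift
  I8: { [X → g c g .] }  — reduce
  I9: { [P → e X e .] }  — reduce
  I10: { [P → e B B .] }  — reduce
  I11: { [B → g .] }  — reduce

I2 contains reduce item [X → .] and shift items [B → . g], [P → . e B B], [P → . e X e], [X → . g c g] — shift-reduce conflict.
I6 contains reduce item [B → g .] and shift item [X → g . c g] — shift-reduce conflict.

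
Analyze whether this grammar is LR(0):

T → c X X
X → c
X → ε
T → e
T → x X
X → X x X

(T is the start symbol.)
Augment with T' → T and build the canonical LR(0) collection (I0 = CLOSURE({[T' → . T]}), then GOTO on every symbol after a dot until no new states appear). It has 11 states:
  I0: { [T → . c X X], [T → . e], [T → . x X], [T' → . T] }  — shift
  I1: { [T' → T .] }  — accept
  I2: { [T → c . X X], [X → . X x X], [X → . c], [X → .] }  — shift, reduce
  I3: { [T → e .] }  — reduce
  I4: { [T → x . X], [X → . X x X], [X → . c], [X → .] }  — shift, reduce
  I5: { [T → x X .], [X → X . x X] }  — shift, reduce
  I6: { [X → c .] }  — reduce
  I7: { [X → . X x X], [X → . c], [X → .], [X → X x . X] }  — shift, reduce
  I8: { [X → X . x X], [X → X x X .] }  — shift, reduce
  I9: { [T → c X . X], [X → . X x X], [X → . c], [X → .], [X → X . x X] }  — shift, reduce
  I10: { [T → c X X .], [X → X . x X] }  — shift, reduce

Conflict in state I2:
  Shift-reduce conflict between [X → .] and [X → . c]
So the grammar is NOT LR(0).

Answer: No. Shift-reduce conflict between [X → .] and [X → . c]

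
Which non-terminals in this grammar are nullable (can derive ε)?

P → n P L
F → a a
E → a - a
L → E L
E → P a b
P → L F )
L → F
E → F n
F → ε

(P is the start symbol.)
A non-terminal is nullable if it can derive ε (the empty string): either it has an ε-production, or it has a production whose right-hand side consists entirely of nullable non-terminals.

ε-productions: F → ε
So F is immediately nullable.
L → F: every symbol on the right is nullable, so L is nullable too.
No further non-terminal can be added: every production for the remaining non-terminals contains a terminal or a non-nullable non-terminal.
Nullable = { 'F', 'L' }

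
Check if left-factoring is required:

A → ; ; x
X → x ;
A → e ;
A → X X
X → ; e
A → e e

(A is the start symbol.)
Yes, A has productions with common prefix 'e'

Left-factoring is needed when two productions for the same non-terminal
share a common prefix on the right-hand side.

Productions for A:
  A → ; ; x
  A → e ;
  A → X X
  A → e e
Productions for X:
  X → x ;
  X → ; e

Found common prefix 'e' in productions for A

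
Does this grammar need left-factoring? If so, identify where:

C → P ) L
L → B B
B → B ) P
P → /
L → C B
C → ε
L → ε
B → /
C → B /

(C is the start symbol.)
Left-factoring is needed when two productions for the same non-terminal
share a common prefix on the right-hand side.

Productions for C:
  C → P ) L
  C → ε
  C → B /
Productions for L:
  L → B B
  L → C B
  L → ε
Productions for B:
  B → B ) P
  B → /

No common prefixes found.

Answer: No, left-factoring is not needed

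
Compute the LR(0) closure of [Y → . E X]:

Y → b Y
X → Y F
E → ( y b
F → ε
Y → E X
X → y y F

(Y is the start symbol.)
Start with: [Y → . E X]
  [Y → . E X] has the dot before E: add [E → . ( y b]
No further items can be added.

CLOSURE = { [E → . ( y b], [Y → . E X] }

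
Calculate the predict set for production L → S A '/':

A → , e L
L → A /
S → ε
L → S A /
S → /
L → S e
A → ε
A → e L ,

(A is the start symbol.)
{ ',', '/', 'e' }

PREDICT(L → S A '/') = (FIRST(RHS) \ {ε}) ∪ (FOLLOW(L) if ε ∈ FIRST(RHS), i.e. RHS ⇒* ε)
FIRST(S) = { '/', ε }
FIRST(A) = { ',', 'e', ε }
FIRST(S A '/') = { ',', '/', 'e' }
ε ∉ FIRST(S A '/'), so FOLLOW(L) is not added.
PREDICT(L → S A '/') = { ',', '/', 'e' }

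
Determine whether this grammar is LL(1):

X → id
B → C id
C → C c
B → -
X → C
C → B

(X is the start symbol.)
No. Predict set conflict for B: { '-' }

A grammar is LL(1) if for each non-terminal N with multiple productions, the predict sets of those productions are pairwise disjoint, where PREDICT(N → α) = (FIRST(α) \ {ε}) ∪ (FOLLOW(N) if α ⇒* ε).

Relevant sets:
  FIRST(C) = { '-' }
  FIRST(B) = { '-' }

For X:
  PREDICT(X → id) = { 'id' }
  PREDICT(X → C) = { '-' }
For B:
  PREDICT(B → C id) = { '-' }
  PREDICT(B → '-') = { '-' }
For C:
  PREDICT(C → C c) = { '-' }
  PREDICT(C → B) = { '-' }

Conflict found: Predict set conflict for B: { '-' }
The grammar is NOT LL(1).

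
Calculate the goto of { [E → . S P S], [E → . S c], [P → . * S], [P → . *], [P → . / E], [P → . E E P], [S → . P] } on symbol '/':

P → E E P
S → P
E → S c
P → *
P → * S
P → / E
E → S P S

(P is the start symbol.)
{ [E → . S P S], [E → . S c], [P → . * S], [P → . *], [P → . / E], [P → . E E P], [P → / . E], [S → . P] }

GOTO(I, '/') = CLOSURE({ [A → αX.β] : [A → α.Xβ] ∈ I, X = '/' })

Items with dot before '/', with the dot advanced:
  [P → . / E] → [P → / . E]
Closure of the advanced items:
  [P → / . E] has the dot before E: add [E → . S c], [E → . S P S]
  [E → . S c] has the dot before S: add [S → . P]
  [S → . P] has the dot before P: add [P → . E E P], [P → . *], [P → . * S], [P → . / E]

GOTO = { [E → . S P S], [E → . S c], [P → . * S], [P → . *], [P → . / E], [P → . E E P], [P → / . E], [S → . P] }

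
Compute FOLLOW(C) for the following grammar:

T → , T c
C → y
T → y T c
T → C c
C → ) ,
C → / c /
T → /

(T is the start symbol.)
To compute FOLLOW(C), find every occurrence of C on a right-hand side N → α C β: add FIRST(β) \ {ε}, and if β is empty or nullable also add FOLLOW(N). Iterate to a fixed point.

In T → C c: C is followed by c, add FIRST(c) \ {ε} = { 'c' }

Taking the union: FOLLOW(C) = { 'c' }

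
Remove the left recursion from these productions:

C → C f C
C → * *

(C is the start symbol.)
C is directly left-recursive. The standard transformation for
  A → A α₁ | ... | A α_m | β₁ | ... | β_n
is
  A  → β₁ A' | ... | β_n A'
  A' → α₁ A' | ... | α_m A' | ε

C → * * becomes C → * * C'
C → C f C becomes C' → f C C'
Add C' → ε

Resulting grammar:
C → * * C'
C' → f C C'
C' → ε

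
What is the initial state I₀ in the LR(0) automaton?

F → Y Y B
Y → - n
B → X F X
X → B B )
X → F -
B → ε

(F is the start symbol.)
First, augment the grammar with F' → F
I₀ = CLOSURE({ [F' → . F] }):
  [F' → . F] has the dot before F: add [F → . Y Y B]
  [F → . Y Y B] has the dot before Y: add [Y → . - n]
No further items can be added.

I₀ = { [F → . Y Y B], [F' → . F], [Y → . - n] }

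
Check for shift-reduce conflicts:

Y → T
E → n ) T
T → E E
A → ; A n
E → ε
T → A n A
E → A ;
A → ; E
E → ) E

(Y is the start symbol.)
Yes — I0: [E → .] vs [A → . ; A n]; I1: [E → .] vs [A → . ; A n]; I2: [E → .] vs [A → . ; A n]; I4: [E → .] vs [A → . ; A n]; I8: [E → .] vs [A → . ; A n]

Augment with Y' → Y and build the canonical LR(0) collection (I0 = CLOSURE({[Y' → . Y]}), then GOTO on every symbol after a dot until no new states appear). It has 19 states:
  I0: { [A → . ; A n], [A → . ; E], [E → . ) E], [E → . A ;], [E → . n ) T], [E → .], [T → . A n A], [T → . E E], [Y → . T], [Y' → . Y] }  — shift, reduce
  I1: { [A → . ; A n], [A → . ; E], [E → ) . E], [E → . ) E], [E → . A ;], [E → . n ) T], [E → .] }  — shift, reduce
  I2: { [A → . ; A n], [A → . ; E], [A → ; . A n], [A → ; . E], [E → . ) E], [E → . A ;], [E → . n ) T], [E → .] }  — shift, reduce
  I3: { [E → A . ;], [T → A . n A] }  — shift
  I4: { [A → . ; A n], [A → . ; E], [E → . ) E], [E → . A ;], [E → . n ) T], [E → .], [T → E . E] }  — shift, reduce
  I5: { [Y → T .] }  — reduce
  I6: { [Y' → Y .] }  — accept
  I7: { [E → n . ) T] }  — shift
  I8: { [A → . ; A n], [A → . ; E], [E → . ) E], [E → . A ;], [E → . n ) T], [E → .], [E → n ) . T], [T → . A n A], [T → . E E] }  — shift, reduce
  I9: { [E → n ) T .] }  — reduce
  I10: { [E → A . ;] }  — shift
  I11: { [T → E E .] }  — reduce
  I12: { [E → A ; .] }  — reduce
  I13: { [A → . ; A n], [A → . ; E], [T → A n . A] }  — shift
  I14: { [T → A n A .] }  — reduce
  I15: { [A → ; A . n], [E → A . ;] }  — shift
  I16: { [A → ; E .] }  — reduce
  I17: { [A → ; A n .] }  — reduce
  I18: { [E → ) E .] }  — reduce

I0 contains reduce item [E → .] and shift items [A → . ; A n], [A → . ; E], [E → . ) E], [E → . n ) T] — shift-reduce conflict.
I1 contains reduce item [E → .] and shift items [A → . ; A n], [A → . ; E], [E → . ) E], [E → . n ) T] — shift-reduce conflict.
I2 contains reduce item [E → .] and shift items [A → . ; A n], [A → . ; E], [E → . ) E], [E → . n ) T] — shift-reduce conflict.
I4 contains reduce item [E → .] and shift items [A → . ; A n], [A → . ; E], [E → . ) E], [E → . n ) T] — shift-reduce conflict.
I8 contains reduce item [E → .] and shift items [A → . ; A n], [A → . ; E], [E → . ) E], [E → . n ) T] — shift-reduce conflict.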